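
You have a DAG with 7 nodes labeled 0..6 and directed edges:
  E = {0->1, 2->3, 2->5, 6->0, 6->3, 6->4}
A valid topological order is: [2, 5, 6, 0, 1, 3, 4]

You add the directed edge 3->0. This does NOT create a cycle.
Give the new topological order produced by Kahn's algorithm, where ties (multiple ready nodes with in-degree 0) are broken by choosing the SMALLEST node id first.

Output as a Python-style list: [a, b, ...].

Old toposort: [2, 5, 6, 0, 1, 3, 4]
Added edge: 3->0
Position of 3 (5) > position of 0 (3). Must reorder: 3 must now come before 0.
Run Kahn's algorithm (break ties by smallest node id):
  initial in-degrees: [2, 1, 0, 2, 1, 1, 0]
  ready (indeg=0): [2, 6]
  pop 2: indeg[3]->1; indeg[5]->0 | ready=[5, 6] | order so far=[2]
  pop 5: no out-edges | ready=[6] | order so far=[2, 5]
  pop 6: indeg[0]->1; indeg[3]->0; indeg[4]->0 | ready=[3, 4] | order so far=[2, 5, 6]
  pop 3: indeg[0]->0 | ready=[0, 4] | order so far=[2, 5, 6, 3]
  pop 0: indeg[1]->0 | ready=[1, 4] | order so far=[2, 5, 6, 3, 0]
  pop 1: no out-edges | ready=[4] | order so far=[2, 5, 6, 3, 0, 1]
  pop 4: no out-edges | ready=[] | order so far=[2, 5, 6, 3, 0, 1, 4]
  Result: [2, 5, 6, 3, 0, 1, 4]

Answer: [2, 5, 6, 3, 0, 1, 4]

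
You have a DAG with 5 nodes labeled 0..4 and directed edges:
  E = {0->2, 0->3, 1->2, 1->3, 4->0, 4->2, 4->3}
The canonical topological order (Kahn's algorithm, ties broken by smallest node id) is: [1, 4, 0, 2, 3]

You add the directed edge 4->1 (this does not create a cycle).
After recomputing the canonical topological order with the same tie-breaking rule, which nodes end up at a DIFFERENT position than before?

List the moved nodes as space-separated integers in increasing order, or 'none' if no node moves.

Answer: 0 1 4

Derivation:
Old toposort: [1, 4, 0, 2, 3]
Added edge 4->1
Recompute Kahn (smallest-id tiebreak):
  initial in-degrees: [1, 1, 3, 3, 0]
  ready (indeg=0): [4]
  pop 4: indeg[0]->0; indeg[1]->0; indeg[2]->2; indeg[3]->2 | ready=[0, 1] | order so far=[4]
  pop 0: indeg[2]->1; indeg[3]->1 | ready=[1] | order so far=[4, 0]
  pop 1: indeg[2]->0; indeg[3]->0 | ready=[2, 3] | order so far=[4, 0, 1]
  pop 2: no out-edges | ready=[3] | order so far=[4, 0, 1, 2]
  pop 3: no out-edges | ready=[] | order so far=[4, 0, 1, 2, 3]
New canonical toposort: [4, 0, 1, 2, 3]
Compare positions:
  Node 0: index 2 -> 1 (moved)
  Node 1: index 0 -> 2 (moved)
  Node 2: index 3 -> 3 (same)
  Node 3: index 4 -> 4 (same)
  Node 4: index 1 -> 0 (moved)
Nodes that changed position: 0 1 4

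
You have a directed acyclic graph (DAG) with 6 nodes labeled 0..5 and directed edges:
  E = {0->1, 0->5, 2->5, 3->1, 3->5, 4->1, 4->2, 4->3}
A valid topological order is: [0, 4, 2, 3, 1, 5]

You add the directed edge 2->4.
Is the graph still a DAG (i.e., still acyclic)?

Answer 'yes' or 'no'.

Given toposort: [0, 4, 2, 3, 1, 5]
Position of 2: index 2; position of 4: index 1
New edge 2->4: backward (u after v in old order)
Backward edge: old toposort is now invalid. Check if this creates a cycle.
Does 4 already reach 2? Reachable from 4: [1, 2, 3, 4, 5]. YES -> cycle!
Still a DAG? no

Answer: no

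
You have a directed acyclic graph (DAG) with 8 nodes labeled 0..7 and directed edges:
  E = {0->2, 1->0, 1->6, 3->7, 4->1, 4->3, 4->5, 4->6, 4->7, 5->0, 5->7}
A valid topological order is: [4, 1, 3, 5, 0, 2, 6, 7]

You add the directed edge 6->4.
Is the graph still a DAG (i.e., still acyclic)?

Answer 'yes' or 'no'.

Given toposort: [4, 1, 3, 5, 0, 2, 6, 7]
Position of 6: index 6; position of 4: index 0
New edge 6->4: backward (u after v in old order)
Backward edge: old toposort is now invalid. Check if this creates a cycle.
Does 4 already reach 6? Reachable from 4: [0, 1, 2, 3, 4, 5, 6, 7]. YES -> cycle!
Still a DAG? no

Answer: no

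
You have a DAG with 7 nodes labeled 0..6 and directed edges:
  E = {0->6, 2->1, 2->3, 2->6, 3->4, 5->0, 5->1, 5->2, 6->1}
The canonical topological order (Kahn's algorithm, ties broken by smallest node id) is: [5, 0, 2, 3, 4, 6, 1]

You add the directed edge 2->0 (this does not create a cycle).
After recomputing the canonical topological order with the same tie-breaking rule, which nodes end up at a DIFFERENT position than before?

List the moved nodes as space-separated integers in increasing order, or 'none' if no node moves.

Old toposort: [5, 0, 2, 3, 4, 6, 1]
Added edge 2->0
Recompute Kahn (smallest-id tiebreak):
  initial in-degrees: [2, 3, 1, 1, 1, 0, 2]
  ready (indeg=0): [5]
  pop 5: indeg[0]->1; indeg[1]->2; indeg[2]->0 | ready=[2] | order so far=[5]
  pop 2: indeg[0]->0; indeg[1]->1; indeg[3]->0; indeg[6]->1 | ready=[0, 3] | order so far=[5, 2]
  pop 0: indeg[6]->0 | ready=[3, 6] | order so far=[5, 2, 0]
  pop 3: indeg[4]->0 | ready=[4, 6] | order so far=[5, 2, 0, 3]
  pop 4: no out-edges | ready=[6] | order so far=[5, 2, 0, 3, 4]
  pop 6: indeg[1]->0 | ready=[1] | order so far=[5, 2, 0, 3, 4, 6]
  pop 1: no out-edges | ready=[] | order so far=[5, 2, 0, 3, 4, 6, 1]
New canonical toposort: [5, 2, 0, 3, 4, 6, 1]
Compare positions:
  Node 0: index 1 -> 2 (moved)
  Node 1: index 6 -> 6 (same)
  Node 2: index 2 -> 1 (moved)
  Node 3: index 3 -> 3 (same)
  Node 4: index 4 -> 4 (same)
  Node 5: index 0 -> 0 (same)
  Node 6: index 5 -> 5 (same)
Nodes that changed position: 0 2

Answer: 0 2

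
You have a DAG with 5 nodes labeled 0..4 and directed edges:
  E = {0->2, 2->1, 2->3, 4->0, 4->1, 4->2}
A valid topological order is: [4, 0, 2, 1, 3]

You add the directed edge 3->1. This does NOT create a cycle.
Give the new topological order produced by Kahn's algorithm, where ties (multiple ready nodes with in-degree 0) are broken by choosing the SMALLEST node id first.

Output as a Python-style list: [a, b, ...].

Answer: [4, 0, 2, 3, 1]

Derivation:
Old toposort: [4, 0, 2, 1, 3]
Added edge: 3->1
Position of 3 (4) > position of 1 (3). Must reorder: 3 must now come before 1.
Run Kahn's algorithm (break ties by smallest node id):
  initial in-degrees: [1, 3, 2, 1, 0]
  ready (indeg=0): [4]
  pop 4: indeg[0]->0; indeg[1]->2; indeg[2]->1 | ready=[0] | order so far=[4]
  pop 0: indeg[2]->0 | ready=[2] | order so far=[4, 0]
  pop 2: indeg[1]->1; indeg[3]->0 | ready=[3] | order so far=[4, 0, 2]
  pop 3: indeg[1]->0 | ready=[1] | order so far=[4, 0, 2, 3]
  pop 1: no out-edges | ready=[] | order so far=[4, 0, 2, 3, 1]
  Result: [4, 0, 2, 3, 1]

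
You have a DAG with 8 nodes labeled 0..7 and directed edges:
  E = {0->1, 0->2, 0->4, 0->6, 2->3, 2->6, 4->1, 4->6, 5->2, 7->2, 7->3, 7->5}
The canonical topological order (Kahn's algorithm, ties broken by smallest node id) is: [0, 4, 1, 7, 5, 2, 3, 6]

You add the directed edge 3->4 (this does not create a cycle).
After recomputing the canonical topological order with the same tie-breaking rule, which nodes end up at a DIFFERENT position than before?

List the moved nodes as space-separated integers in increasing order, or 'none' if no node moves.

Answer: 1 2 3 4 5 7

Derivation:
Old toposort: [0, 4, 1, 7, 5, 2, 3, 6]
Added edge 3->4
Recompute Kahn (smallest-id tiebreak):
  initial in-degrees: [0, 2, 3, 2, 2, 1, 3, 0]
  ready (indeg=0): [0, 7]
  pop 0: indeg[1]->1; indeg[2]->2; indeg[4]->1; indeg[6]->2 | ready=[7] | order so far=[0]
  pop 7: indeg[2]->1; indeg[3]->1; indeg[5]->0 | ready=[5] | order so far=[0, 7]
  pop 5: indeg[2]->0 | ready=[2] | order so far=[0, 7, 5]
  pop 2: indeg[3]->0; indeg[6]->1 | ready=[3] | order so far=[0, 7, 5, 2]
  pop 3: indeg[4]->0 | ready=[4] | order so far=[0, 7, 5, 2, 3]
  pop 4: indeg[1]->0; indeg[6]->0 | ready=[1, 6] | order so far=[0, 7, 5, 2, 3, 4]
  pop 1: no out-edges | ready=[6] | order so far=[0, 7, 5, 2, 3, 4, 1]
  pop 6: no out-edges | ready=[] | order so far=[0, 7, 5, 2, 3, 4, 1, 6]
New canonical toposort: [0, 7, 5, 2, 3, 4, 1, 6]
Compare positions:
  Node 0: index 0 -> 0 (same)
  Node 1: index 2 -> 6 (moved)
  Node 2: index 5 -> 3 (moved)
  Node 3: index 6 -> 4 (moved)
  Node 4: index 1 -> 5 (moved)
  Node 5: index 4 -> 2 (moved)
  Node 6: index 7 -> 7 (same)
  Node 7: index 3 -> 1 (moved)
Nodes that changed position: 1 2 3 4 5 7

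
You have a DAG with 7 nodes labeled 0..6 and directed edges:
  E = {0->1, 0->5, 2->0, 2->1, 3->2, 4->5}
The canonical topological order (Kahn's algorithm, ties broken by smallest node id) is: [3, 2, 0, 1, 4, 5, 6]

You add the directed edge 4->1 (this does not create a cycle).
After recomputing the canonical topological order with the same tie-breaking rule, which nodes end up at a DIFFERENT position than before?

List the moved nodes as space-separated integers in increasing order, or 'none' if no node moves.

Old toposort: [3, 2, 0, 1, 4, 5, 6]
Added edge 4->1
Recompute Kahn (smallest-id tiebreak):
  initial in-degrees: [1, 3, 1, 0, 0, 2, 0]
  ready (indeg=0): [3, 4, 6]
  pop 3: indeg[2]->0 | ready=[2, 4, 6] | order so far=[3]
  pop 2: indeg[0]->0; indeg[1]->2 | ready=[0, 4, 6] | order so far=[3, 2]
  pop 0: indeg[1]->1; indeg[5]->1 | ready=[4, 6] | order so far=[3, 2, 0]
  pop 4: indeg[1]->0; indeg[5]->0 | ready=[1, 5, 6] | order so far=[3, 2, 0, 4]
  pop 1: no out-edges | ready=[5, 6] | order so far=[3, 2, 0, 4, 1]
  pop 5: no out-edges | ready=[6] | order so far=[3, 2, 0, 4, 1, 5]
  pop 6: no out-edges | ready=[] | order so far=[3, 2, 0, 4, 1, 5, 6]
New canonical toposort: [3, 2, 0, 4, 1, 5, 6]
Compare positions:
  Node 0: index 2 -> 2 (same)
  Node 1: index 3 -> 4 (moved)
  Node 2: index 1 -> 1 (same)
  Node 3: index 0 -> 0 (same)
  Node 4: index 4 -> 3 (moved)
  Node 5: index 5 -> 5 (same)
  Node 6: index 6 -> 6 (same)
Nodes that changed position: 1 4

Answer: 1 4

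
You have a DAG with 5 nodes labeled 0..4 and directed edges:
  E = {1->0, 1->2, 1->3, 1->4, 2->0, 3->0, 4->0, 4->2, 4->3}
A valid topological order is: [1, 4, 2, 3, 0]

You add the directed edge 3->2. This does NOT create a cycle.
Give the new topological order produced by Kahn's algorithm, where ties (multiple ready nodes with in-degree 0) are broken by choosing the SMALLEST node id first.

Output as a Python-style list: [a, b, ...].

Old toposort: [1, 4, 2, 3, 0]
Added edge: 3->2
Position of 3 (3) > position of 2 (2). Must reorder: 3 must now come before 2.
Run Kahn's algorithm (break ties by smallest node id):
  initial in-degrees: [4, 0, 3, 2, 1]
  ready (indeg=0): [1]
  pop 1: indeg[0]->3; indeg[2]->2; indeg[3]->1; indeg[4]->0 | ready=[4] | order so far=[1]
  pop 4: indeg[0]->2; indeg[2]->1; indeg[3]->0 | ready=[3] | order so far=[1, 4]
  pop 3: indeg[0]->1; indeg[2]->0 | ready=[2] | order so far=[1, 4, 3]
  pop 2: indeg[0]->0 | ready=[0] | order so far=[1, 4, 3, 2]
  pop 0: no out-edges | ready=[] | order so far=[1, 4, 3, 2, 0]
  Result: [1, 4, 3, 2, 0]

Answer: [1, 4, 3, 2, 0]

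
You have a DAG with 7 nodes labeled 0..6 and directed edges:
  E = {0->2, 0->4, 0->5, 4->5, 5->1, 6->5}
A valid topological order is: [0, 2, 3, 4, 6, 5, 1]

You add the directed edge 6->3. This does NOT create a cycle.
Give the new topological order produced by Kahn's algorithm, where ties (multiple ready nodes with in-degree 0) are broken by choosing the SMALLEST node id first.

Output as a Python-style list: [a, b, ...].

Answer: [0, 2, 4, 6, 3, 5, 1]

Derivation:
Old toposort: [0, 2, 3, 4, 6, 5, 1]
Added edge: 6->3
Position of 6 (4) > position of 3 (2). Must reorder: 6 must now come before 3.
Run Kahn's algorithm (break ties by smallest node id):
  initial in-degrees: [0, 1, 1, 1, 1, 3, 0]
  ready (indeg=0): [0, 6]
  pop 0: indeg[2]->0; indeg[4]->0; indeg[5]->2 | ready=[2, 4, 6] | order so far=[0]
  pop 2: no out-edges | ready=[4, 6] | order so far=[0, 2]
  pop 4: indeg[5]->1 | ready=[6] | order so far=[0, 2, 4]
  pop 6: indeg[3]->0; indeg[5]->0 | ready=[3, 5] | order so far=[0, 2, 4, 6]
  pop 3: no out-edges | ready=[5] | order so far=[0, 2, 4, 6, 3]
  pop 5: indeg[1]->0 | ready=[1] | order so far=[0, 2, 4, 6, 3, 5]
  pop 1: no out-edges | ready=[] | order so far=[0, 2, 4, 6, 3, 5, 1]
  Result: [0, 2, 4, 6, 3, 5, 1]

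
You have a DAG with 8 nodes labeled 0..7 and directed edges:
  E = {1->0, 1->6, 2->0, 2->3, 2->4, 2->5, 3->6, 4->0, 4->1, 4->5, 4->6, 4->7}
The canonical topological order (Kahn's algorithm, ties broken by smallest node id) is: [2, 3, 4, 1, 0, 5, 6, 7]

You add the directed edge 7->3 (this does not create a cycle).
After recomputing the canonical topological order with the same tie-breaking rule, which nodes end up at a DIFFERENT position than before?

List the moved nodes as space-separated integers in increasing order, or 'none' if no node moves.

Old toposort: [2, 3, 4, 1, 0, 5, 6, 7]
Added edge 7->3
Recompute Kahn (smallest-id tiebreak):
  initial in-degrees: [3, 1, 0, 2, 1, 2, 3, 1]
  ready (indeg=0): [2]
  pop 2: indeg[0]->2; indeg[3]->1; indeg[4]->0; indeg[5]->1 | ready=[4] | order so far=[2]
  pop 4: indeg[0]->1; indeg[1]->0; indeg[5]->0; indeg[6]->2; indeg[7]->0 | ready=[1, 5, 7] | order so far=[2, 4]
  pop 1: indeg[0]->0; indeg[6]->1 | ready=[0, 5, 7] | order so far=[2, 4, 1]
  pop 0: no out-edges | ready=[5, 7] | order so far=[2, 4, 1, 0]
  pop 5: no out-edges | ready=[7] | order so far=[2, 4, 1, 0, 5]
  pop 7: indeg[3]->0 | ready=[3] | order so far=[2, 4, 1, 0, 5, 7]
  pop 3: indeg[6]->0 | ready=[6] | order so far=[2, 4, 1, 0, 5, 7, 3]
  pop 6: no out-edges | ready=[] | order so far=[2, 4, 1, 0, 5, 7, 3, 6]
New canonical toposort: [2, 4, 1, 0, 5, 7, 3, 6]
Compare positions:
  Node 0: index 4 -> 3 (moved)
  Node 1: index 3 -> 2 (moved)
  Node 2: index 0 -> 0 (same)
  Node 3: index 1 -> 6 (moved)
  Node 4: index 2 -> 1 (moved)
  Node 5: index 5 -> 4 (moved)
  Node 6: index 6 -> 7 (moved)
  Node 7: index 7 -> 5 (moved)
Nodes that changed position: 0 1 3 4 5 6 7

Answer: 0 1 3 4 5 6 7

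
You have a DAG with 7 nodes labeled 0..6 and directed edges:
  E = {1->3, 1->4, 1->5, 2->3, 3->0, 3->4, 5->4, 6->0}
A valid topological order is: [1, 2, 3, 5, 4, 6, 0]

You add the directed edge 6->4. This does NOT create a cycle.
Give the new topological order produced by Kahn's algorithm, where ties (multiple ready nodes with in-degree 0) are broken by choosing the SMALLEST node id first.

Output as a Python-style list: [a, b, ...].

Old toposort: [1, 2, 3, 5, 4, 6, 0]
Added edge: 6->4
Position of 6 (5) > position of 4 (4). Must reorder: 6 must now come before 4.
Run Kahn's algorithm (break ties by smallest node id):
  initial in-degrees: [2, 0, 0, 2, 4, 1, 0]
  ready (indeg=0): [1, 2, 6]
  pop 1: indeg[3]->1; indeg[4]->3; indeg[5]->0 | ready=[2, 5, 6] | order so far=[1]
  pop 2: indeg[3]->0 | ready=[3, 5, 6] | order so far=[1, 2]
  pop 3: indeg[0]->1; indeg[4]->2 | ready=[5, 6] | order so far=[1, 2, 3]
  pop 5: indeg[4]->1 | ready=[6] | order so far=[1, 2, 3, 5]
  pop 6: indeg[0]->0; indeg[4]->0 | ready=[0, 4] | order so far=[1, 2, 3, 5, 6]
  pop 0: no out-edges | ready=[4] | order so far=[1, 2, 3, 5, 6, 0]
  pop 4: no out-edges | ready=[] | order so far=[1, 2, 3, 5, 6, 0, 4]
  Result: [1, 2, 3, 5, 6, 0, 4]

Answer: [1, 2, 3, 5, 6, 0, 4]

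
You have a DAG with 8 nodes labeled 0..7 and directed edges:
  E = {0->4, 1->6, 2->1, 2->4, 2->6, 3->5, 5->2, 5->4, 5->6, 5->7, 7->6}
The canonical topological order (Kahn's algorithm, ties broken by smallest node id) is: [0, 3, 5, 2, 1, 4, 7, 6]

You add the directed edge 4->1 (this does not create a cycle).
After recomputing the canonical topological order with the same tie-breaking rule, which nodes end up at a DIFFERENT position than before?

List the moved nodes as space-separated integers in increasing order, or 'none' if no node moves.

Old toposort: [0, 3, 5, 2, 1, 4, 7, 6]
Added edge 4->1
Recompute Kahn (smallest-id tiebreak):
  initial in-degrees: [0, 2, 1, 0, 3, 1, 4, 1]
  ready (indeg=0): [0, 3]
  pop 0: indeg[4]->2 | ready=[3] | order so far=[0]
  pop 3: indeg[5]->0 | ready=[5] | order so far=[0, 3]
  pop 5: indeg[2]->0; indeg[4]->1; indeg[6]->3; indeg[7]->0 | ready=[2, 7] | order so far=[0, 3, 5]
  pop 2: indeg[1]->1; indeg[4]->0; indeg[6]->2 | ready=[4, 7] | order so far=[0, 3, 5, 2]
  pop 4: indeg[1]->0 | ready=[1, 7] | order so far=[0, 3, 5, 2, 4]
  pop 1: indeg[6]->1 | ready=[7] | order so far=[0, 3, 5, 2, 4, 1]
  pop 7: indeg[6]->0 | ready=[6] | order so far=[0, 3, 5, 2, 4, 1, 7]
  pop 6: no out-edges | ready=[] | order so far=[0, 3, 5, 2, 4, 1, 7, 6]
New canonical toposort: [0, 3, 5, 2, 4, 1, 7, 6]
Compare positions:
  Node 0: index 0 -> 0 (same)
  Node 1: index 4 -> 5 (moved)
  Node 2: index 3 -> 3 (same)
  Node 3: index 1 -> 1 (same)
  Node 4: index 5 -> 4 (moved)
  Node 5: index 2 -> 2 (same)
  Node 6: index 7 -> 7 (same)
  Node 7: index 6 -> 6 (same)
Nodes that changed position: 1 4

Answer: 1 4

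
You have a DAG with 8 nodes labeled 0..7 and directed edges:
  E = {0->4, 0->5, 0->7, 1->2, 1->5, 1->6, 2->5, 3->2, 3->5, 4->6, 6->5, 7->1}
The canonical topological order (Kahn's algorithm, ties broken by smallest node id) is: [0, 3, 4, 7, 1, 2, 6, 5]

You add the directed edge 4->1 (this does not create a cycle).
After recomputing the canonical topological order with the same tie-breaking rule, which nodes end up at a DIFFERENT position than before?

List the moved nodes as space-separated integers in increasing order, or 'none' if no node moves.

Old toposort: [0, 3, 4, 7, 1, 2, 6, 5]
Added edge 4->1
Recompute Kahn (smallest-id tiebreak):
  initial in-degrees: [0, 2, 2, 0, 1, 5, 2, 1]
  ready (indeg=0): [0, 3]
  pop 0: indeg[4]->0; indeg[5]->4; indeg[7]->0 | ready=[3, 4, 7] | order so far=[0]
  pop 3: indeg[2]->1; indeg[5]->3 | ready=[4, 7] | order so far=[0, 3]
  pop 4: indeg[1]->1; indeg[6]->1 | ready=[7] | order so far=[0, 3, 4]
  pop 7: indeg[1]->0 | ready=[1] | order so far=[0, 3, 4, 7]
  pop 1: indeg[2]->0; indeg[5]->2; indeg[6]->0 | ready=[2, 6] | order so far=[0, 3, 4, 7, 1]
  pop 2: indeg[5]->1 | ready=[6] | order so far=[0, 3, 4, 7, 1, 2]
  pop 6: indeg[5]->0 | ready=[5] | order so far=[0, 3, 4, 7, 1, 2, 6]
  pop 5: no out-edges | ready=[] | order so far=[0, 3, 4, 7, 1, 2, 6, 5]
New canonical toposort: [0, 3, 4, 7, 1, 2, 6, 5]
Compare positions:
  Node 0: index 0 -> 0 (same)
  Node 1: index 4 -> 4 (same)
  Node 2: index 5 -> 5 (same)
  Node 3: index 1 -> 1 (same)
  Node 4: index 2 -> 2 (same)
  Node 5: index 7 -> 7 (same)
  Node 6: index 6 -> 6 (same)
  Node 7: index 3 -> 3 (same)
Nodes that changed position: none

Answer: none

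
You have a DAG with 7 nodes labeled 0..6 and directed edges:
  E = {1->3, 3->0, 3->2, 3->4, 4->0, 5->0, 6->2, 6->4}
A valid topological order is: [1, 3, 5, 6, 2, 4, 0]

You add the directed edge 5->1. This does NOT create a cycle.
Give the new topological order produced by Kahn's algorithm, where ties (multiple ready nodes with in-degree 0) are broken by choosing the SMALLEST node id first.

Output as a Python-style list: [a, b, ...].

Old toposort: [1, 3, 5, 6, 2, 4, 0]
Added edge: 5->1
Position of 5 (2) > position of 1 (0). Must reorder: 5 must now come before 1.
Run Kahn's algorithm (break ties by smallest node id):
  initial in-degrees: [3, 1, 2, 1, 2, 0, 0]
  ready (indeg=0): [5, 6]
  pop 5: indeg[0]->2; indeg[1]->0 | ready=[1, 6] | order so far=[5]
  pop 1: indeg[3]->0 | ready=[3, 6] | order so far=[5, 1]
  pop 3: indeg[0]->1; indeg[2]->1; indeg[4]->1 | ready=[6] | order so far=[5, 1, 3]
  pop 6: indeg[2]->0; indeg[4]->0 | ready=[2, 4] | order so far=[5, 1, 3, 6]
  pop 2: no out-edges | ready=[4] | order so far=[5, 1, 3, 6, 2]
  pop 4: indeg[0]->0 | ready=[0] | order so far=[5, 1, 3, 6, 2, 4]
  pop 0: no out-edges | ready=[] | order so far=[5, 1, 3, 6, 2, 4, 0]
  Result: [5, 1, 3, 6, 2, 4, 0]

Answer: [5, 1, 3, 6, 2, 4, 0]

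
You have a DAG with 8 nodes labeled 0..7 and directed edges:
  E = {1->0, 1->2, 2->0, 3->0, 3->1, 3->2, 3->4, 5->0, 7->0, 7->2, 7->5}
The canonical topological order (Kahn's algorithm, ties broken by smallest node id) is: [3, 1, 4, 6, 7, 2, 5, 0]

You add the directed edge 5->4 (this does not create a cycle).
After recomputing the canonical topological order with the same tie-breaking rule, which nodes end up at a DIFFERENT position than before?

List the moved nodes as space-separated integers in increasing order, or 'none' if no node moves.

Answer: 0 2 4 5 6 7

Derivation:
Old toposort: [3, 1, 4, 6, 7, 2, 5, 0]
Added edge 5->4
Recompute Kahn (smallest-id tiebreak):
  initial in-degrees: [5, 1, 3, 0, 2, 1, 0, 0]
  ready (indeg=0): [3, 6, 7]
  pop 3: indeg[0]->4; indeg[1]->0; indeg[2]->2; indeg[4]->1 | ready=[1, 6, 7] | order so far=[3]
  pop 1: indeg[0]->3; indeg[2]->1 | ready=[6, 7] | order so far=[3, 1]
  pop 6: no out-edges | ready=[7] | order so far=[3, 1, 6]
  pop 7: indeg[0]->2; indeg[2]->0; indeg[5]->0 | ready=[2, 5] | order so far=[3, 1, 6, 7]
  pop 2: indeg[0]->1 | ready=[5] | order so far=[3, 1, 6, 7, 2]
  pop 5: indeg[0]->0; indeg[4]->0 | ready=[0, 4] | order so far=[3, 1, 6, 7, 2, 5]
  pop 0: no out-edges | ready=[4] | order so far=[3, 1, 6, 7, 2, 5, 0]
  pop 4: no out-edges | ready=[] | order so far=[3, 1, 6, 7, 2, 5, 0, 4]
New canonical toposort: [3, 1, 6, 7, 2, 5, 0, 4]
Compare positions:
  Node 0: index 7 -> 6 (moved)
  Node 1: index 1 -> 1 (same)
  Node 2: index 5 -> 4 (moved)
  Node 3: index 0 -> 0 (same)
  Node 4: index 2 -> 7 (moved)
  Node 5: index 6 -> 5 (moved)
  Node 6: index 3 -> 2 (moved)
  Node 7: index 4 -> 3 (moved)
Nodes that changed position: 0 2 4 5 6 7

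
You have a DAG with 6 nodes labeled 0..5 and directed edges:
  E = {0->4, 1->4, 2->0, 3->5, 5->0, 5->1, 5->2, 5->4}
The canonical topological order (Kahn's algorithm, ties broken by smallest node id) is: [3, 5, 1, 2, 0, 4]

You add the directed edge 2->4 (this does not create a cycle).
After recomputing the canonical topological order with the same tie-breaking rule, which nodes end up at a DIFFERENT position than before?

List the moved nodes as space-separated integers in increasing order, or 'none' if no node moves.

Old toposort: [3, 5, 1, 2, 0, 4]
Added edge 2->4
Recompute Kahn (smallest-id tiebreak):
  initial in-degrees: [2, 1, 1, 0, 4, 1]
  ready (indeg=0): [3]
  pop 3: indeg[5]->0 | ready=[5] | order so far=[3]
  pop 5: indeg[0]->1; indeg[1]->0; indeg[2]->0; indeg[4]->3 | ready=[1, 2] | order so far=[3, 5]
  pop 1: indeg[4]->2 | ready=[2] | order so far=[3, 5, 1]
  pop 2: indeg[0]->0; indeg[4]->1 | ready=[0] | order so far=[3, 5, 1, 2]
  pop 0: indeg[4]->0 | ready=[4] | order so far=[3, 5, 1, 2, 0]
  pop 4: no out-edges | ready=[] | order so far=[3, 5, 1, 2, 0, 4]
New canonical toposort: [3, 5, 1, 2, 0, 4]
Compare positions:
  Node 0: index 4 -> 4 (same)
  Node 1: index 2 -> 2 (same)
  Node 2: index 3 -> 3 (same)
  Node 3: index 0 -> 0 (same)
  Node 4: index 5 -> 5 (same)
  Node 5: index 1 -> 1 (same)
Nodes that changed position: none

Answer: none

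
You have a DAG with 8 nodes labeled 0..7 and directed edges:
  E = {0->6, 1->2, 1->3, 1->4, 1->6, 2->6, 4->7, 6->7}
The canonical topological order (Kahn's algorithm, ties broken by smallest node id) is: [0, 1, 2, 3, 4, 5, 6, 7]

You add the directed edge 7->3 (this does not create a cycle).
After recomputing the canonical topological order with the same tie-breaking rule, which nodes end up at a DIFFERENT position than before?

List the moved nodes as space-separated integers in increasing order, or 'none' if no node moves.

Old toposort: [0, 1, 2, 3, 4, 5, 6, 7]
Added edge 7->3
Recompute Kahn (smallest-id tiebreak):
  initial in-degrees: [0, 0, 1, 2, 1, 0, 3, 2]
  ready (indeg=0): [0, 1, 5]
  pop 0: indeg[6]->2 | ready=[1, 5] | order so far=[0]
  pop 1: indeg[2]->0; indeg[3]->1; indeg[4]->0; indeg[6]->1 | ready=[2, 4, 5] | order so far=[0, 1]
  pop 2: indeg[6]->0 | ready=[4, 5, 6] | order so far=[0, 1, 2]
  pop 4: indeg[7]->1 | ready=[5, 6] | order so far=[0, 1, 2, 4]
  pop 5: no out-edges | ready=[6] | order so far=[0, 1, 2, 4, 5]
  pop 6: indeg[7]->0 | ready=[7] | order so far=[0, 1, 2, 4, 5, 6]
  pop 7: indeg[3]->0 | ready=[3] | order so far=[0, 1, 2, 4, 5, 6, 7]
  pop 3: no out-edges | ready=[] | order so far=[0, 1, 2, 4, 5, 6, 7, 3]
New canonical toposort: [0, 1, 2, 4, 5, 6, 7, 3]
Compare positions:
  Node 0: index 0 -> 0 (same)
  Node 1: index 1 -> 1 (same)
  Node 2: index 2 -> 2 (same)
  Node 3: index 3 -> 7 (moved)
  Node 4: index 4 -> 3 (moved)
  Node 5: index 5 -> 4 (moved)
  Node 6: index 6 -> 5 (moved)
  Node 7: index 7 -> 6 (moved)
Nodes that changed position: 3 4 5 6 7

Answer: 3 4 5 6 7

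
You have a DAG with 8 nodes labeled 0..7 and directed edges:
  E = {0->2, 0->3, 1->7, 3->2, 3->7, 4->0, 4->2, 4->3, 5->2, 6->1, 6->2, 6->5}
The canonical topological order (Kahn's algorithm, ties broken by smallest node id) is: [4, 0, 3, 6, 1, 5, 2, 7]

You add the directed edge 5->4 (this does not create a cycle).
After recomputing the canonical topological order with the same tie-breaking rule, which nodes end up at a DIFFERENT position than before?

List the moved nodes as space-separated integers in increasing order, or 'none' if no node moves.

Old toposort: [4, 0, 3, 6, 1, 5, 2, 7]
Added edge 5->4
Recompute Kahn (smallest-id tiebreak):
  initial in-degrees: [1, 1, 5, 2, 1, 1, 0, 2]
  ready (indeg=0): [6]
  pop 6: indeg[1]->0; indeg[2]->4; indeg[5]->0 | ready=[1, 5] | order so far=[6]
  pop 1: indeg[7]->1 | ready=[5] | order so far=[6, 1]
  pop 5: indeg[2]->3; indeg[4]->0 | ready=[4] | order so far=[6, 1, 5]
  pop 4: indeg[0]->0; indeg[2]->2; indeg[3]->1 | ready=[0] | order so far=[6, 1, 5, 4]
  pop 0: indeg[2]->1; indeg[3]->0 | ready=[3] | order so far=[6, 1, 5, 4, 0]
  pop 3: indeg[2]->0; indeg[7]->0 | ready=[2, 7] | order so far=[6, 1, 5, 4, 0, 3]
  pop 2: no out-edges | ready=[7] | order so far=[6, 1, 5, 4, 0, 3, 2]
  pop 7: no out-edges | ready=[] | order so far=[6, 1, 5, 4, 0, 3, 2, 7]
New canonical toposort: [6, 1, 5, 4, 0, 3, 2, 7]
Compare positions:
  Node 0: index 1 -> 4 (moved)
  Node 1: index 4 -> 1 (moved)
  Node 2: index 6 -> 6 (same)
  Node 3: index 2 -> 5 (moved)
  Node 4: index 0 -> 3 (moved)
  Node 5: index 5 -> 2 (moved)
  Node 6: index 3 -> 0 (moved)
  Node 7: index 7 -> 7 (same)
Nodes that changed position: 0 1 3 4 5 6

Answer: 0 1 3 4 5 6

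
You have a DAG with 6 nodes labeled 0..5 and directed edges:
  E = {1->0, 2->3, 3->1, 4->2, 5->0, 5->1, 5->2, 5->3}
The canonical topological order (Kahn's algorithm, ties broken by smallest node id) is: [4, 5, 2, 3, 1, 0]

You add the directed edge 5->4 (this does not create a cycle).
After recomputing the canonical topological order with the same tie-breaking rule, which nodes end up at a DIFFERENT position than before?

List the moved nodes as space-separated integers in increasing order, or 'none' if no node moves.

Old toposort: [4, 5, 2, 3, 1, 0]
Added edge 5->4
Recompute Kahn (smallest-id tiebreak):
  initial in-degrees: [2, 2, 2, 2, 1, 0]
  ready (indeg=0): [5]
  pop 5: indeg[0]->1; indeg[1]->1; indeg[2]->1; indeg[3]->1; indeg[4]->0 | ready=[4] | order so far=[5]
  pop 4: indeg[2]->0 | ready=[2] | order so far=[5, 4]
  pop 2: indeg[3]->0 | ready=[3] | order so far=[5, 4, 2]
  pop 3: indeg[1]->0 | ready=[1] | order so far=[5, 4, 2, 3]
  pop 1: indeg[0]->0 | ready=[0] | order so far=[5, 4, 2, 3, 1]
  pop 0: no out-edges | ready=[] | order so far=[5, 4, 2, 3, 1, 0]
New canonical toposort: [5, 4, 2, 3, 1, 0]
Compare positions:
  Node 0: index 5 -> 5 (same)
  Node 1: index 4 -> 4 (same)
  Node 2: index 2 -> 2 (same)
  Node 3: index 3 -> 3 (same)
  Node 4: index 0 -> 1 (moved)
  Node 5: index 1 -> 0 (moved)
Nodes that changed position: 4 5

Answer: 4 5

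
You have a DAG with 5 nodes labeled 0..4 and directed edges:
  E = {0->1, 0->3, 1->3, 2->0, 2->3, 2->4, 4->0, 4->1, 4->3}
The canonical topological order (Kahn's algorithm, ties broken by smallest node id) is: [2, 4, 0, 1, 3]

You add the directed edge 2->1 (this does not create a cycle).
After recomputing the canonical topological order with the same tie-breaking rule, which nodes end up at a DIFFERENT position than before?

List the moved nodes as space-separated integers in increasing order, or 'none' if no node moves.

Answer: none

Derivation:
Old toposort: [2, 4, 0, 1, 3]
Added edge 2->1
Recompute Kahn (smallest-id tiebreak):
  initial in-degrees: [2, 3, 0, 4, 1]
  ready (indeg=0): [2]
  pop 2: indeg[0]->1; indeg[1]->2; indeg[3]->3; indeg[4]->0 | ready=[4] | order so far=[2]
  pop 4: indeg[0]->0; indeg[1]->1; indeg[3]->2 | ready=[0] | order so far=[2, 4]
  pop 0: indeg[1]->0; indeg[3]->1 | ready=[1] | order so far=[2, 4, 0]
  pop 1: indeg[3]->0 | ready=[3] | order so far=[2, 4, 0, 1]
  pop 3: no out-edges | ready=[] | order so far=[2, 4, 0, 1, 3]
New canonical toposort: [2, 4, 0, 1, 3]
Compare positions:
  Node 0: index 2 -> 2 (same)
  Node 1: index 3 -> 3 (same)
  Node 2: index 0 -> 0 (same)
  Node 3: index 4 -> 4 (same)
  Node 4: index 1 -> 1 (same)
Nodes that changed position: none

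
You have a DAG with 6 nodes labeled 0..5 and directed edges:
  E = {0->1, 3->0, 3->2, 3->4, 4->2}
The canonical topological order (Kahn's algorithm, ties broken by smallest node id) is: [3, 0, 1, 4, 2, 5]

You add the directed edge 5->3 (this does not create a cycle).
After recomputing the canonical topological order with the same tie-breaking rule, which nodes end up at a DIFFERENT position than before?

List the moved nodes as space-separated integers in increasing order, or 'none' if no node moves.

Answer: 0 1 2 3 4 5

Derivation:
Old toposort: [3, 0, 1, 4, 2, 5]
Added edge 5->3
Recompute Kahn (smallest-id tiebreak):
  initial in-degrees: [1, 1, 2, 1, 1, 0]
  ready (indeg=0): [5]
  pop 5: indeg[3]->0 | ready=[3] | order so far=[5]
  pop 3: indeg[0]->0; indeg[2]->1; indeg[4]->0 | ready=[0, 4] | order so far=[5, 3]
  pop 0: indeg[1]->0 | ready=[1, 4] | order so far=[5, 3, 0]
  pop 1: no out-edges | ready=[4] | order so far=[5, 3, 0, 1]
  pop 4: indeg[2]->0 | ready=[2] | order so far=[5, 3, 0, 1, 4]
  pop 2: no out-edges | ready=[] | order so far=[5, 3, 0, 1, 4, 2]
New canonical toposort: [5, 3, 0, 1, 4, 2]
Compare positions:
  Node 0: index 1 -> 2 (moved)
  Node 1: index 2 -> 3 (moved)
  Node 2: index 4 -> 5 (moved)
  Node 3: index 0 -> 1 (moved)
  Node 4: index 3 -> 4 (moved)
  Node 5: index 5 -> 0 (moved)
Nodes that changed position: 0 1 2 3 4 5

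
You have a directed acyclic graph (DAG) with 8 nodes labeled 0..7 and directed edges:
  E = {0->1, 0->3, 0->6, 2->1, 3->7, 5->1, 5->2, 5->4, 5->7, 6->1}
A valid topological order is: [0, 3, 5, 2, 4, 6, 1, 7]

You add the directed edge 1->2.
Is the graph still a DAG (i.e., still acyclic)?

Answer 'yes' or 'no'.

Given toposort: [0, 3, 5, 2, 4, 6, 1, 7]
Position of 1: index 6; position of 2: index 3
New edge 1->2: backward (u after v in old order)
Backward edge: old toposort is now invalid. Check if this creates a cycle.
Does 2 already reach 1? Reachable from 2: [1, 2]. YES -> cycle!
Still a DAG? no

Answer: no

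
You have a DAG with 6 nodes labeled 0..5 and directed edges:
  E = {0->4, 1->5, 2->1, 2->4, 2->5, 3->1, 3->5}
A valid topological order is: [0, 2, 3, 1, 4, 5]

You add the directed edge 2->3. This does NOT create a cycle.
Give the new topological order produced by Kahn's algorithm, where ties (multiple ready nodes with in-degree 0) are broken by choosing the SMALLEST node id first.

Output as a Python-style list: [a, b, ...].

Answer: [0, 2, 3, 1, 4, 5]

Derivation:
Old toposort: [0, 2, 3, 1, 4, 5]
Added edge: 2->3
Position of 2 (1) < position of 3 (2). Old order still valid.
Run Kahn's algorithm (break ties by smallest node id):
  initial in-degrees: [0, 2, 0, 1, 2, 3]
  ready (indeg=0): [0, 2]
  pop 0: indeg[4]->1 | ready=[2] | order so far=[0]
  pop 2: indeg[1]->1; indeg[3]->0; indeg[4]->0; indeg[5]->2 | ready=[3, 4] | order so far=[0, 2]
  pop 3: indeg[1]->0; indeg[5]->1 | ready=[1, 4] | order so far=[0, 2, 3]
  pop 1: indeg[5]->0 | ready=[4, 5] | order so far=[0, 2, 3, 1]
  pop 4: no out-edges | ready=[5] | order so far=[0, 2, 3, 1, 4]
  pop 5: no out-edges | ready=[] | order so far=[0, 2, 3, 1, 4, 5]
  Result: [0, 2, 3, 1, 4, 5]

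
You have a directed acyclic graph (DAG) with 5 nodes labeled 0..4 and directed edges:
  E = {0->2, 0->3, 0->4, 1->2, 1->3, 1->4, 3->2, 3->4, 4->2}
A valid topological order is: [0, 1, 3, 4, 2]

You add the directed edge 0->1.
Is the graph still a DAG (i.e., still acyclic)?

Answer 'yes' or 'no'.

Given toposort: [0, 1, 3, 4, 2]
Position of 0: index 0; position of 1: index 1
New edge 0->1: forward
Forward edge: respects the existing order. Still a DAG, same toposort still valid.
Still a DAG? yes

Answer: yes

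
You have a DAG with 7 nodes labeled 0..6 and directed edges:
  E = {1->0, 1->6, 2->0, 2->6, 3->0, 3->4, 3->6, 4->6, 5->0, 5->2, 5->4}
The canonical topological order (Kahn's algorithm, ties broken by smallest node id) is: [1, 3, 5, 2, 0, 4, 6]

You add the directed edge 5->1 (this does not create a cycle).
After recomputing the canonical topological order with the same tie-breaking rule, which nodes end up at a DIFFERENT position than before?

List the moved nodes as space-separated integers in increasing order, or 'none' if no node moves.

Answer: 1 3 5

Derivation:
Old toposort: [1, 3, 5, 2, 0, 4, 6]
Added edge 5->1
Recompute Kahn (smallest-id tiebreak):
  initial in-degrees: [4, 1, 1, 0, 2, 0, 4]
  ready (indeg=0): [3, 5]
  pop 3: indeg[0]->3; indeg[4]->1; indeg[6]->3 | ready=[5] | order so far=[3]
  pop 5: indeg[0]->2; indeg[1]->0; indeg[2]->0; indeg[4]->0 | ready=[1, 2, 4] | order so far=[3, 5]
  pop 1: indeg[0]->1; indeg[6]->2 | ready=[2, 4] | order so far=[3, 5, 1]
  pop 2: indeg[0]->0; indeg[6]->1 | ready=[0, 4] | order so far=[3, 5, 1, 2]
  pop 0: no out-edges | ready=[4] | order so far=[3, 5, 1, 2, 0]
  pop 4: indeg[6]->0 | ready=[6] | order so far=[3, 5, 1, 2, 0, 4]
  pop 6: no out-edges | ready=[] | order so far=[3, 5, 1, 2, 0, 4, 6]
New canonical toposort: [3, 5, 1, 2, 0, 4, 6]
Compare positions:
  Node 0: index 4 -> 4 (same)
  Node 1: index 0 -> 2 (moved)
  Node 2: index 3 -> 3 (same)
  Node 3: index 1 -> 0 (moved)
  Node 4: index 5 -> 5 (same)
  Node 5: index 2 -> 1 (moved)
  Node 6: index 6 -> 6 (same)
Nodes that changed position: 1 3 5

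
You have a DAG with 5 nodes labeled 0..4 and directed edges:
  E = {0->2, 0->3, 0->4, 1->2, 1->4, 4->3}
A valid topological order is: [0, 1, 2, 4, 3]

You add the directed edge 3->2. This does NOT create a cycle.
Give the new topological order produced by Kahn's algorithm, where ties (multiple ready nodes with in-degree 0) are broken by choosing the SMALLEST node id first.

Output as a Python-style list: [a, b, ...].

Old toposort: [0, 1, 2, 4, 3]
Added edge: 3->2
Position of 3 (4) > position of 2 (2). Must reorder: 3 must now come before 2.
Run Kahn's algorithm (break ties by smallest node id):
  initial in-degrees: [0, 0, 3, 2, 2]
  ready (indeg=0): [0, 1]
  pop 0: indeg[2]->2; indeg[3]->1; indeg[4]->1 | ready=[1] | order so far=[0]
  pop 1: indeg[2]->1; indeg[4]->0 | ready=[4] | order so far=[0, 1]
  pop 4: indeg[3]->0 | ready=[3] | order so far=[0, 1, 4]
  pop 3: indeg[2]->0 | ready=[2] | order so far=[0, 1, 4, 3]
  pop 2: no out-edges | ready=[] | order so far=[0, 1, 4, 3, 2]
  Result: [0, 1, 4, 3, 2]

Answer: [0, 1, 4, 3, 2]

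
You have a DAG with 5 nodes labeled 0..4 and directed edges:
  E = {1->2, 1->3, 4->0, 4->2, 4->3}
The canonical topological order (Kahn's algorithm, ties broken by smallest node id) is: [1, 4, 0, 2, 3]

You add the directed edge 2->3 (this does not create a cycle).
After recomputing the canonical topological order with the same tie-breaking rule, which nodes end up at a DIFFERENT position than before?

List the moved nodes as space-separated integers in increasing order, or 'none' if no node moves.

Old toposort: [1, 4, 0, 2, 3]
Added edge 2->3
Recompute Kahn (smallest-id tiebreak):
  initial in-degrees: [1, 0, 2, 3, 0]
  ready (indeg=0): [1, 4]
  pop 1: indeg[2]->1; indeg[3]->2 | ready=[4] | order so far=[1]
  pop 4: indeg[0]->0; indeg[2]->0; indeg[3]->1 | ready=[0, 2] | order so far=[1, 4]
  pop 0: no out-edges | ready=[2] | order so far=[1, 4, 0]
  pop 2: indeg[3]->0 | ready=[3] | order so far=[1, 4, 0, 2]
  pop 3: no out-edges | ready=[] | order so far=[1, 4, 0, 2, 3]
New canonical toposort: [1, 4, 0, 2, 3]
Compare positions:
  Node 0: index 2 -> 2 (same)
  Node 1: index 0 -> 0 (same)
  Node 2: index 3 -> 3 (same)
  Node 3: index 4 -> 4 (same)
  Node 4: index 1 -> 1 (same)
Nodes that changed position: none

Answer: none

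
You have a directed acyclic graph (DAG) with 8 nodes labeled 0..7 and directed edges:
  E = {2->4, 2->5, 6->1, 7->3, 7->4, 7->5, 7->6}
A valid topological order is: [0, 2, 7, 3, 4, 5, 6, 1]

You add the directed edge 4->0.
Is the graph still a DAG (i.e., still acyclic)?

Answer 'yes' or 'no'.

Answer: yes

Derivation:
Given toposort: [0, 2, 7, 3, 4, 5, 6, 1]
Position of 4: index 4; position of 0: index 0
New edge 4->0: backward (u after v in old order)
Backward edge: old toposort is now invalid. Check if this creates a cycle.
Does 0 already reach 4? Reachable from 0: [0]. NO -> still a DAG (reorder needed).
Still a DAG? yes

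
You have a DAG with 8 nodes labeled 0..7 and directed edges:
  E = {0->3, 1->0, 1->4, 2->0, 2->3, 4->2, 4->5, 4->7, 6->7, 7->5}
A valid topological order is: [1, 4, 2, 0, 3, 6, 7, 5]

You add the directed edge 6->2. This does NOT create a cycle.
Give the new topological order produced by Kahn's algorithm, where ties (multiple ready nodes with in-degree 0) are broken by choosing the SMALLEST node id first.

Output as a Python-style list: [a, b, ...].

Old toposort: [1, 4, 2, 0, 3, 6, 7, 5]
Added edge: 6->2
Position of 6 (5) > position of 2 (2). Must reorder: 6 must now come before 2.
Run Kahn's algorithm (break ties by smallest node id):
  initial in-degrees: [2, 0, 2, 2, 1, 2, 0, 2]
  ready (indeg=0): [1, 6]
  pop 1: indeg[0]->1; indeg[4]->0 | ready=[4, 6] | order so far=[1]
  pop 4: indeg[2]->1; indeg[5]->1; indeg[7]->1 | ready=[6] | order so far=[1, 4]
  pop 6: indeg[2]->0; indeg[7]->0 | ready=[2, 7] | order so far=[1, 4, 6]
  pop 2: indeg[0]->0; indeg[3]->1 | ready=[0, 7] | order so far=[1, 4, 6, 2]
  pop 0: indeg[3]->0 | ready=[3, 7] | order so far=[1, 4, 6, 2, 0]
  pop 3: no out-edges | ready=[7] | order so far=[1, 4, 6, 2, 0, 3]
  pop 7: indeg[5]->0 | ready=[5] | order so far=[1, 4, 6, 2, 0, 3, 7]
  pop 5: no out-edges | ready=[] | order so far=[1, 4, 6, 2, 0, 3, 7, 5]
  Result: [1, 4, 6, 2, 0, 3, 7, 5]

Answer: [1, 4, 6, 2, 0, 3, 7, 5]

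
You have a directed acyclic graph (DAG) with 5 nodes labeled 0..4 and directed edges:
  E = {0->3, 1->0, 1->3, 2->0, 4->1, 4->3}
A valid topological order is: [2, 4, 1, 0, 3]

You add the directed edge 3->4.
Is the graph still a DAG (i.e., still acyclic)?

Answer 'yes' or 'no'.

Given toposort: [2, 4, 1, 0, 3]
Position of 3: index 4; position of 4: index 1
New edge 3->4: backward (u after v in old order)
Backward edge: old toposort is now invalid. Check if this creates a cycle.
Does 4 already reach 3? Reachable from 4: [0, 1, 3, 4]. YES -> cycle!
Still a DAG? no

Answer: no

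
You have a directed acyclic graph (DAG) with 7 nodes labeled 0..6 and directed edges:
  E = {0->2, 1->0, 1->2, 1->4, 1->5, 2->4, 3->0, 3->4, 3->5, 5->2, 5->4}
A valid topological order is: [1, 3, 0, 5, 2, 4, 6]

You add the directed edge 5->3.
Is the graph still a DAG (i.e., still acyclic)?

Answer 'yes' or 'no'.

Given toposort: [1, 3, 0, 5, 2, 4, 6]
Position of 5: index 3; position of 3: index 1
New edge 5->3: backward (u after v in old order)
Backward edge: old toposort is now invalid. Check if this creates a cycle.
Does 3 already reach 5? Reachable from 3: [0, 2, 3, 4, 5]. YES -> cycle!
Still a DAG? no

Answer: no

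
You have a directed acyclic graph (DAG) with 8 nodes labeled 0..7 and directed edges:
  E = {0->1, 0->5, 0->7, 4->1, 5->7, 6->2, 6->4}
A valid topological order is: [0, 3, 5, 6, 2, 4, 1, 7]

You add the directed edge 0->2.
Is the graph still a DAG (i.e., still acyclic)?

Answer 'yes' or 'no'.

Given toposort: [0, 3, 5, 6, 2, 4, 1, 7]
Position of 0: index 0; position of 2: index 4
New edge 0->2: forward
Forward edge: respects the existing order. Still a DAG, same toposort still valid.
Still a DAG? yes

Answer: yes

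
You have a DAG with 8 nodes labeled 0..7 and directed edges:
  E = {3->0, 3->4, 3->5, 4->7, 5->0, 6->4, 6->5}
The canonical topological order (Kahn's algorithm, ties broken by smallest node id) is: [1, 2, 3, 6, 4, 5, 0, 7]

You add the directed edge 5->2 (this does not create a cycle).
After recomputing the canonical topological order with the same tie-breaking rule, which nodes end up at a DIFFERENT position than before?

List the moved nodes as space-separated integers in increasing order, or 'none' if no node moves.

Answer: 0 2 3 4 5 6

Derivation:
Old toposort: [1, 2, 3, 6, 4, 5, 0, 7]
Added edge 5->2
Recompute Kahn (smallest-id tiebreak):
  initial in-degrees: [2, 0, 1, 0, 2, 2, 0, 1]
  ready (indeg=0): [1, 3, 6]
  pop 1: no out-edges | ready=[3, 6] | order so far=[1]
  pop 3: indeg[0]->1; indeg[4]->1; indeg[5]->1 | ready=[6] | order so far=[1, 3]
  pop 6: indeg[4]->0; indeg[5]->0 | ready=[4, 5] | order so far=[1, 3, 6]
  pop 4: indeg[7]->0 | ready=[5, 7] | order so far=[1, 3, 6, 4]
  pop 5: indeg[0]->0; indeg[2]->0 | ready=[0, 2, 7] | order so far=[1, 3, 6, 4, 5]
  pop 0: no out-edges | ready=[2, 7] | order so far=[1, 3, 6, 4, 5, 0]
  pop 2: no out-edges | ready=[7] | order so far=[1, 3, 6, 4, 5, 0, 2]
  pop 7: no out-edges | ready=[] | order so far=[1, 3, 6, 4, 5, 0, 2, 7]
New canonical toposort: [1, 3, 6, 4, 5, 0, 2, 7]
Compare positions:
  Node 0: index 6 -> 5 (moved)
  Node 1: index 0 -> 0 (same)
  Node 2: index 1 -> 6 (moved)
  Node 3: index 2 -> 1 (moved)
  Node 4: index 4 -> 3 (moved)
  Node 5: index 5 -> 4 (moved)
  Node 6: index 3 -> 2 (moved)
  Node 7: index 7 -> 7 (same)
Nodes that changed position: 0 2 3 4 5 6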